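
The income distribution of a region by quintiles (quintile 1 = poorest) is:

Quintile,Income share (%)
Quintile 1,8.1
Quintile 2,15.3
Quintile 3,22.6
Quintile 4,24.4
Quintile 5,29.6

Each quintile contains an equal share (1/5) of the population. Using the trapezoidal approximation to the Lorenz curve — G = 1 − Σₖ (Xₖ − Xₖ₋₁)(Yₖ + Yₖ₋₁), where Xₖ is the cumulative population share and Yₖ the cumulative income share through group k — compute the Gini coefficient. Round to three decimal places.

0.208

Cumulative income shares Yₖ: 0.0810, 0.2340, 0.4600, 0.7040, 1.0000
Σ (Xₖ−Xₖ₋₁)(Yₖ+Yₖ₋₁) = (1/5)(0.0810+0.0000) + (1/5)(0.2340+0.0810) + (1/5)(0.4600+0.2340) + (1/5)(0.7040+0.4600) + (1/5)(1.0000+0.7040)
  = 0.0162 + 0.0630 + 0.1388 + 0.2328 + 0.3408 = 0.7916
G = 1 − 0.7916 = 0.2084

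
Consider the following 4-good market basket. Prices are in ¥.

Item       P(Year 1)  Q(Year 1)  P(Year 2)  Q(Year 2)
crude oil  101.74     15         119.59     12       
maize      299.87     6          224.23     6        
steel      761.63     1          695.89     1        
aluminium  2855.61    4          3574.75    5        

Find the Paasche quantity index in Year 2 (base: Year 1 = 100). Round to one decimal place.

Paasche quantity index uses current-period prices as weights.
ΣP(Year 2)·Q(Year 2) = 119.59×12 + 224.23×6 + 695.89×1 + 3574.75×5 = 1435.08 + 1345.38 + 695.89 + 17873.75 = 21350.1
ΣP(Year 2)·Q(Year 1) = 119.59×15 + 224.23×6 + 695.89×1 + 3574.75×4 = 1793.85 + 1345.38 + 695.89 + 14299 = 18134.12
Index = 21350.1 / 18134.12 × 100 = 117.7344

117.7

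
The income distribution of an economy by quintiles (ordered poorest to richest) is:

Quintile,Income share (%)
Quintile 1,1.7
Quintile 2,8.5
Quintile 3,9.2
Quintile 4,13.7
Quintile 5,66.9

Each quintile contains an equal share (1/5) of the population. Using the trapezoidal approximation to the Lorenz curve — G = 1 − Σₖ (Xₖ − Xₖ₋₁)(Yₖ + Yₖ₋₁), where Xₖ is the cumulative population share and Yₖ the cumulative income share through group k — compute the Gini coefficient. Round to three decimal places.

Cumulative income shares Yₖ: 0.0170, 0.1020, 0.1940, 0.3310, 1.0000
Σ (Xₖ−Xₖ₋₁)(Yₖ+Yₖ₋₁) = (1/5)(0.0170+0.0000) + (1/5)(0.1020+0.0170) + (1/5)(0.1940+0.1020) + (1/5)(0.3310+0.1940) + (1/5)(1.0000+0.3310)
  = 0.0034 + 0.0238 + 0.0592 + 0.1050 + 0.2662 = 0.4576
G = 1 − 0.4576 = 0.5424

0.542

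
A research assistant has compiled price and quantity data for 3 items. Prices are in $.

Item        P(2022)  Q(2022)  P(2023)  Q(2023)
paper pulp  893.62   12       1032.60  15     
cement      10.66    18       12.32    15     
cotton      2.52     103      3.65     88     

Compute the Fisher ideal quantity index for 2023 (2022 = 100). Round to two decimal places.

Laspeyres component (base-period weights):
ΣP(2022)Q(2023) = 893.62×15 + 10.66×15 + 2.52×88 = 13404.3 + 159.9 + 221.76 = 13785.96
ΣP(2022)Q(2022) = 893.62×12 + 10.66×18 + 2.52×103 = 10723.44 + 191.88 + 259.56 = 11174.88
L = 13785.96 / 11174.88 × 100 = 123.3656
Paasche component (current-period weights):
ΣP(2023)Q(2023) = 1032.60×15 + 12.32×15 + 3.65×88 = 15489 + 184.8 + 321.2 = 15995
ΣP(2023)Q(2022) = 1032.60×12 + 12.32×18 + 3.65×103 = 12391.2 + 221.76 + 375.95 = 12988.91
P = 15995 / 12988.91 × 100 = 123.1435
Fisher = √(L × P) = √(123.3656 × 123.1435) = 123.2545

123.25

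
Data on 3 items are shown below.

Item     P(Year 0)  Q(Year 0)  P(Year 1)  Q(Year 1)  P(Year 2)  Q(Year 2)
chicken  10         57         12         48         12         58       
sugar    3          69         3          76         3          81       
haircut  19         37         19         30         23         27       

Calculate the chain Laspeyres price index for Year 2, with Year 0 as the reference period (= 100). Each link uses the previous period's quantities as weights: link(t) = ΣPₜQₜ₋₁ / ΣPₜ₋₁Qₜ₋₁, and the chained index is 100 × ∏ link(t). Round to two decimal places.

117.11

Link Year 0→Year 1:
ΣP(Year 1)Q(Year 0) = 12×57 + 3×69 + 19×37 = 684 + 207 + 703 = 1594
ΣP(Year 0)Q(Year 0) = 10×57 + 3×69 + 19×37 = 570 + 207 + 703 = 1480
link = 1594/1480 = 1.077027
Link Year 1→Year 2:
ΣP(Year 2)Q(Year 1) = 12×48 + 3×76 + 23×30 = 576 + 228 + 690 = 1494
ΣP(Year 1)Q(Year 1) = 12×48 + 3×76 + 19×30 = 576 + 228 + 570 = 1374
link = 1494/1374 = 1.087336
Chained index = 100 × 1.077027 × 1.087336 = 117.1091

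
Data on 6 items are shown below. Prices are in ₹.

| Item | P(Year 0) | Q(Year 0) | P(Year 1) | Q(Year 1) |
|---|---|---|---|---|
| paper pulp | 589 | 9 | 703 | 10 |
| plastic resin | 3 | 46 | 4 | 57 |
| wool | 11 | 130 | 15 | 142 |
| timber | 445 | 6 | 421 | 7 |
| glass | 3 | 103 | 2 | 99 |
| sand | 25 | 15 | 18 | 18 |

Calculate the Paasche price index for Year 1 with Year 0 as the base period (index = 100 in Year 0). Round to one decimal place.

Paasche price index uses current-period quantities as weights.
ΣP(Year 1)·Q(Year 1) = 703×10 + 4×57 + 15×142 + 421×7 + 2×99 + 18×18 = 7030 + 228 + 2130 + 2947 + 198 + 324 = 12857
ΣP(Year 0)·Q(Year 1) = 589×10 + 3×57 + 11×142 + 445×7 + 3×99 + 25×18 = 5890 + 171 + 1562 + 3115 + 297 + 450 = 11485
Index = 12857 / 11485 × 100 = 111.9460

111.9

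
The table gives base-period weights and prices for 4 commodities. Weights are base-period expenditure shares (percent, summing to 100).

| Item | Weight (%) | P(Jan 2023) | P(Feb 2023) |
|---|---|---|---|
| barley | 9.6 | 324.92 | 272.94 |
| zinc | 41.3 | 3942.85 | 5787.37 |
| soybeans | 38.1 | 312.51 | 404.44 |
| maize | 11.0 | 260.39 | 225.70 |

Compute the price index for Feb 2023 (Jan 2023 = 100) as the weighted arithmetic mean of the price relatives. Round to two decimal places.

barley: 9.6 × (272.94/324.92) = 9.6 × 0.840022 = 8.0642
zinc: 41.3 × (5787.37/3942.85) = 41.3 × 1.467814 = 60.6207
soybeans: 38.1 × (404.44/312.51) = 38.1 × 1.294167 = 49.3077
maize: 11.0 × (225.70/260.39) = 11.0 × 0.866777 = 9.5345
Index = Σ wᵢ·(p₁ᵢ/p₀ᵢ) = 8.0642 + 60.6207 + 49.3077 + 9.5345 = 127.5272

127.53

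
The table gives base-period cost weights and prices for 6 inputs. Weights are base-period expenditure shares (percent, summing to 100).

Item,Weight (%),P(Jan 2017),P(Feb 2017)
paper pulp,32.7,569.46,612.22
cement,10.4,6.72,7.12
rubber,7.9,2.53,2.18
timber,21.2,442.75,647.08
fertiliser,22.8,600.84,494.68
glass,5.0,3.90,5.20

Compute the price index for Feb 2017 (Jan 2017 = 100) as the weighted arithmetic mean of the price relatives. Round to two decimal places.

109.40

paper pulp: 32.7 × (612.22/569.46) = 32.7 × 1.075089 = 35.1554
cement: 10.4 × (7.12/6.72) = 10.4 × 1.059524 = 11.0190
rubber: 7.9 × (2.18/2.53) = 7.9 × 0.861660 = 6.8071
timber: 21.2 × (647.08/442.75) = 21.2 × 1.461502 = 30.9838
fertiliser: 22.8 × (494.68/600.84) = 22.8 × 0.823314 = 18.7716
glass: 5.0 × (5.20/3.90) = 5.0 × 1.333333 = 6.6667
Index = Σ wᵢ·(p₁ᵢ/p₀ᵢ) = 35.1554 + 11.0190 + 6.8071 + 30.9838 + 18.7716 + 6.6667 = 109.4036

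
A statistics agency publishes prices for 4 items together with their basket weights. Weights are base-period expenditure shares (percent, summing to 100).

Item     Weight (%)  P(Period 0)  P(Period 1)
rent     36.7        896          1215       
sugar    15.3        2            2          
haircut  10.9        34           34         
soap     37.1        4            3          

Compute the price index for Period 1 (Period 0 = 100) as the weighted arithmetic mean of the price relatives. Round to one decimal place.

103.8

rent: 36.7 × (1215/896) = 36.7 × 1.356027 = 49.7662
sugar: 15.3 × (2/2) = 15.3 × 1.000000 = 15.3000
haircut: 10.9 × (34/34) = 10.9 × 1.000000 = 10.9000
soap: 37.1 × (3/4) = 37.1 × 0.750000 = 27.8250
Index = Σ wᵢ·(p₁ᵢ/p₀ᵢ) = 49.7662 + 15.3000 + 10.9000 + 27.8250 = 103.7912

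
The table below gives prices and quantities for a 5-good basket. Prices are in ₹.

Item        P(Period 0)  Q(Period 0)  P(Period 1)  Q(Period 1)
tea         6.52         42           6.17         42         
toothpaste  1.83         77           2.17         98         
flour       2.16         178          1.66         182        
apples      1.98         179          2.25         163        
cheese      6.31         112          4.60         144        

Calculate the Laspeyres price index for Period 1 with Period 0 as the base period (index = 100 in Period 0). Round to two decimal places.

Laspeyres price index uses base-period quantities as weights.
ΣP(Period 1)·Q(Period 0) = 6.17×42 + 2.17×77 + 1.66×178 + 2.25×179 + 4.60×112 = 259.14 + 167.09 + 295.48 + 402.75 + 515.2 = 1639.66
ΣP(Period 0)·Q(Period 0) = 6.52×42 + 1.83×77 + 2.16×178 + 1.98×179 + 6.31×112 = 273.84 + 140.91 + 384.48 + 354.42 + 706.72 = 1860.37
Index = 1639.66 / 1860.37 × 100 = 88.1362

88.14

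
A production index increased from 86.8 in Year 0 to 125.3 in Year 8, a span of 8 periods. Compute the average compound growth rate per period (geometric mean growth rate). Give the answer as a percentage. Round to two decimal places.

4.70%

Growth factor = (125.3/86.8)^(1/8) = (1.443548)^(1/8) = 1.046957
Growth rate = 1.046957 − 1 = 0.046957 = 4.6957%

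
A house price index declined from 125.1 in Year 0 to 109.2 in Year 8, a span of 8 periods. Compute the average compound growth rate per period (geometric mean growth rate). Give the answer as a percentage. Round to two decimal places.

Growth factor = (109.2/125.1)^(1/8) = (0.872902)^(1/8) = 0.983152
Growth rate = 0.983152 − 1 = -0.016848 = -1.6848%

-1.68%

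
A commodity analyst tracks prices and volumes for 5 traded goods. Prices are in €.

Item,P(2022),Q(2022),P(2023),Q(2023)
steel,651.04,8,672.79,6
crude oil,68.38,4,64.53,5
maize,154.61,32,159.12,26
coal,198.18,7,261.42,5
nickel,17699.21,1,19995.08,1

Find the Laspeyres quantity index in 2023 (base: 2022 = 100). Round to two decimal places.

Laspeyres quantity index uses base-period prices as weights.
ΣP(2022)·Q(2023) = 651.04×6 + 68.38×5 + 154.61×26 + 198.18×5 + 17699.21×1 = 3906.24 + 341.9 + 4019.86 + 990.9 + 17699.21 = 26958.11
ΣP(2022)·Q(2022) = 651.04×8 + 68.38×4 + 154.61×32 + 198.18×7 + 17699.21×1 = 5208.32 + 273.52 + 4947.52 + 1387.26 + 17699.21 = 29515.83
Index = 26958.11 / 29515.83 × 100 = 91.3344

91.33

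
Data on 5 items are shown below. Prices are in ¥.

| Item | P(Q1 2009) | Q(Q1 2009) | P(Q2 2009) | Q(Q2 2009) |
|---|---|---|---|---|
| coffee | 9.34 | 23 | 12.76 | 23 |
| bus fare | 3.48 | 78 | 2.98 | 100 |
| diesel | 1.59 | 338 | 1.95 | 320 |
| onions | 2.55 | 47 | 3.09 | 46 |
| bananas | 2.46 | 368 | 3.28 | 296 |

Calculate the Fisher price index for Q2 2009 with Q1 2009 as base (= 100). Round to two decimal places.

122.65

Laspeyres component (base-period weights):
ΣP(Q2 2009)Q(Q1 2009) = 12.76×23 + 2.98×78 + 1.95×338 + 3.09×47 + 3.28×368 = 293.48 + 232.44 + 659.1 + 145.23 + 1207.04 = 2537.29
ΣP(Q1 2009)Q(Q1 2009) = 9.34×23 + 3.48×78 + 1.59×338 + 2.55×47 + 2.46×368 = 214.82 + 271.44 + 537.42 + 119.85 + 905.28 = 2048.81
L = 2537.29 / 2048.81 × 100 = 123.8421
Paasche component (current-period weights):
ΣP(Q2 2009)Q(Q2 2009) = 12.76×23 + 2.98×100 + 1.95×320 + 3.09×46 + 3.28×296 = 293.48 + 298 + 624 + 142.14 + 970.88 = 2328.5
ΣP(Q1 2009)Q(Q2 2009) = 9.34×23 + 3.48×100 + 1.59×320 + 2.55×46 + 2.46×296 = 214.82 + 348 + 508.8 + 117.3 + 728.16 = 1917.08
P = 2328.5 / 1917.08 × 100 = 121.4608
Fisher = √(L × P) = √(123.8421 × 121.4608) = 122.6457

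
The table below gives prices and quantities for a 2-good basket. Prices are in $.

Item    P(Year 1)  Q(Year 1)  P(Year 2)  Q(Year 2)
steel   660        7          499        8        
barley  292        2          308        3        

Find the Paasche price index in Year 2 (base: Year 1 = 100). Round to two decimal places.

Paasche price index uses current-period quantities as weights.
ΣP(Year 2)·Q(Year 2) = 499×8 + 308×3 = 3992 + 924 = 4916
ΣP(Year 1)·Q(Year 2) = 660×8 + 292×3 = 5280 + 876 = 6156
Index = 4916 / 6156 × 100 = 79.8571

79.86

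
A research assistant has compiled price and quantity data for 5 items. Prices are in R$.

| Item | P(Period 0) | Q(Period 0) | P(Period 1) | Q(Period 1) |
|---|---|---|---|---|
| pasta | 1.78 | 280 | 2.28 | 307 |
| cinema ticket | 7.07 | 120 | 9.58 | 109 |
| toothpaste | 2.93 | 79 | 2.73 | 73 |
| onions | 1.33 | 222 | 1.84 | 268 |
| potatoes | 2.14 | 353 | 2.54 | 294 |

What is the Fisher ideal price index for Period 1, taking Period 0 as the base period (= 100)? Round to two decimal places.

Laspeyres component (base-period weights):
ΣP(Period 1)Q(Period 0) = 2.28×280 + 9.58×120 + 2.73×79 + 1.84×222 + 2.54×353 = 638.4 + 1149.6 + 215.67 + 408.48 + 896.62 = 3308.77
ΣP(Period 0)Q(Period 0) = 1.78×280 + 7.07×120 + 2.93×79 + 1.33×222 + 2.14×353 = 498.4 + 848.4 + 231.47 + 295.26 + 755.42 = 2628.95
L = 3308.77 / 2628.95 × 100 = 125.8590
Paasche component (current-period weights):
ΣP(Period 1)Q(Period 1) = 2.28×307 + 9.58×109 + 2.73×73 + 1.84×268 + 2.54×294 = 699.96 + 1044.22 + 199.29 + 493.12 + 746.76 = 3183.35
ΣP(Period 0)Q(Period 1) = 1.78×307 + 7.07×109 + 2.93×73 + 1.33×268 + 2.14×294 = 546.46 + 770.63 + 213.89 + 356.44 + 629.16 = 2516.58
P = 3183.35 / 2516.58 × 100 = 126.4951
Fisher = √(L × P) = √(125.8590 × 126.4951) = 126.1766

126.18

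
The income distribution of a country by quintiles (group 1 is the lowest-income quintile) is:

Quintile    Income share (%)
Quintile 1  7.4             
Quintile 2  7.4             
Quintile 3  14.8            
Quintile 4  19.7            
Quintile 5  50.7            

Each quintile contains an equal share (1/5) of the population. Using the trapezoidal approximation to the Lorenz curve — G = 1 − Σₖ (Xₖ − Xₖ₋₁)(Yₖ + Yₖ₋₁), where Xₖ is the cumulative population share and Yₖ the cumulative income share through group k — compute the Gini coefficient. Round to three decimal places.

0.396

Cumulative income shares Yₖ: 0.0740, 0.1480, 0.2960, 0.4930, 1.0000
Σ (Xₖ−Xₖ₋₁)(Yₖ+Yₖ₋₁) = (1/5)(0.0740+0.0000) + (1/5)(0.1480+0.0740) + (1/5)(0.2960+0.1480) + (1/5)(0.4930+0.2960) + (1/5)(1.0000+0.4930)
  = 0.0148 + 0.0444 + 0.0888 + 0.1578 + 0.2986 = 0.6044
G = 1 − 0.6044 = 0.3956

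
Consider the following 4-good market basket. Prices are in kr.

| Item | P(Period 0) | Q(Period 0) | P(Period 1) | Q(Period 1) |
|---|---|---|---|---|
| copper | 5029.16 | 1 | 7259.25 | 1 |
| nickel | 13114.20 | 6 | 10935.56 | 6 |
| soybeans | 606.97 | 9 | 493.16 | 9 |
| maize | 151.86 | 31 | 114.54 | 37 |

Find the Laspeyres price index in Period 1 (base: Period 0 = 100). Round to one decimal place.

86.1

Laspeyres price index uses base-period quantities as weights.
ΣP(Period 1)·Q(Period 0) = 7259.25×1 + 10935.56×6 + 493.16×9 + 114.54×31 = 7259.25 + 65613.36 + 4438.44 + 3550.74 = 80861.79
ΣP(Period 0)·Q(Period 0) = 5029.16×1 + 13114.20×6 + 606.97×9 + 151.86×31 = 5029.16 + 78685.2 + 5462.73 + 4707.66 = 93884.75
Index = 80861.79 / 93884.75 × 100 = 86.1288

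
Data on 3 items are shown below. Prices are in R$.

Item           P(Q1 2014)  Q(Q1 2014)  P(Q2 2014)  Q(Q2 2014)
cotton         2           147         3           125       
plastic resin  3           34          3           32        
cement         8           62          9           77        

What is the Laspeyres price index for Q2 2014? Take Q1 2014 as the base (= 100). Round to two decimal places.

Laspeyres price index uses base-period quantities as weights.
ΣP(Q2 2014)·Q(Q1 2014) = 3×147 + 3×34 + 9×62 = 441 + 102 + 558 = 1101
ΣP(Q1 2014)·Q(Q1 2014) = 2×147 + 3×34 + 8×62 = 294 + 102 + 496 = 892
Index = 1101 / 892 × 100 = 123.4305

123.43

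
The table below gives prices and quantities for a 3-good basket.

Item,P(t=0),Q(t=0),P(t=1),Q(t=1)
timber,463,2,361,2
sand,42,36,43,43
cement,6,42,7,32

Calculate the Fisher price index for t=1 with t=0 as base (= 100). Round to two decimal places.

95.45

Laspeyres component (base-period weights):
ΣP(t=1)Q(t=0) = 361×2 + 43×36 + 7×42 = 722 + 1548 + 294 = 2564
ΣP(t=0)Q(t=0) = 463×2 + 42×36 + 6×42 = 926 + 1512 + 252 = 2690
L = 2564 / 2690 × 100 = 95.3160
Paasche component (current-period weights):
ΣP(t=1)Q(t=1) = 361×2 + 43×43 + 7×32 = 722 + 1849 + 224 = 2795
ΣP(t=0)Q(t=1) = 463×2 + 42×43 + 6×32 = 926 + 1806 + 192 = 2924
P = 2795 / 2924 × 100 = 95.5882
Fisher = √(L × P) = √(95.3160 × 95.5882) = 95.4520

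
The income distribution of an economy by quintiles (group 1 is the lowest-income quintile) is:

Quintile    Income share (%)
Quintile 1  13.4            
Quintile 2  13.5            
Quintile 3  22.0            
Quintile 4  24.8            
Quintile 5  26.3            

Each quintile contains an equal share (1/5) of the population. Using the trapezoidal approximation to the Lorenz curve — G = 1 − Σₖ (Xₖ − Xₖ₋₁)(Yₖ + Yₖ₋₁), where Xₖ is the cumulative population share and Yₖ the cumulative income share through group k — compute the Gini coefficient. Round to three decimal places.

0.148

Cumulative income shares Yₖ: 0.1340, 0.2690, 0.4890, 0.7370, 1.0000
Σ (Xₖ−Xₖ₋₁)(Yₖ+Yₖ₋₁) = (1/5)(0.1340+0.0000) + (1/5)(0.2690+0.1340) + (1/5)(0.4890+0.2690) + (1/5)(0.7370+0.4890) + (1/5)(1.0000+0.7370)
  = 0.0268 + 0.0806 + 0.1516 + 0.2452 + 0.3474 = 0.8516
G = 1 − 0.8516 = 0.1484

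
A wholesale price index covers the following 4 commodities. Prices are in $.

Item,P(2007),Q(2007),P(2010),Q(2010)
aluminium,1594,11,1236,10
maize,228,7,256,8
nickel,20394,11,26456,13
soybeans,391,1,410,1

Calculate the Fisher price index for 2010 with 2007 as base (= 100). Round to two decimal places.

126.23

Laspeyres component (base-period weights):
ΣP(2010)Q(2007) = 1236×11 + 256×7 + 26456×11 + 410×1 = 13596 + 1792 + 291016 + 410 = 306814
ΣP(2007)Q(2007) = 1594×11 + 228×7 + 20394×11 + 391×1 = 17534 + 1596 + 224334 + 391 = 243855
L = 306814 / 243855 × 100 = 125.8182
Paasche component (current-period weights):
ΣP(2010)Q(2010) = 1236×10 + 256×8 + 26456×13 + 410×1 = 12360 + 2048 + 343928 + 410 = 358746
ΣP(2007)Q(2010) = 1594×10 + 228×8 + 20394×13 + 391×1 = 15940 + 1824 + 265122 + 391 = 283277
P = 358746 / 283277 × 100 = 126.6414
Fisher = √(L × P) = √(125.8182 × 126.6414) = 126.2291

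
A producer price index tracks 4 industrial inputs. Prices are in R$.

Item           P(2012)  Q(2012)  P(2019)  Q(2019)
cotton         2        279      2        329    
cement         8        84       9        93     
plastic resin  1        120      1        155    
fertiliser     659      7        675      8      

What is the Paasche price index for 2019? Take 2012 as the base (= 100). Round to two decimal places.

Paasche price index uses current-period quantities as weights.
ΣP(2019)·Q(2019) = 2×329 + 9×93 + 1×155 + 675×8 = 658 + 837 + 155 + 5400 = 7050
ΣP(2012)·Q(2019) = 2×329 + 8×93 + 1×155 + 659×8 = 658 + 744 + 155 + 5272 = 6829
Index = 7050 / 6829 × 100 = 103.2362

103.24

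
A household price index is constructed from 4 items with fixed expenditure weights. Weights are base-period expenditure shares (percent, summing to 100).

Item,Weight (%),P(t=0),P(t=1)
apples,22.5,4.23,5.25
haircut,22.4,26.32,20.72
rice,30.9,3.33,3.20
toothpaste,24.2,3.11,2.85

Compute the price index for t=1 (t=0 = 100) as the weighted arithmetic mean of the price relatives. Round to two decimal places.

97.43

apples: 22.5 × (5.25/4.23) = 22.5 × 1.241135 = 27.9255
haircut: 22.4 × (20.72/26.32) = 22.4 × 0.787234 = 17.6340
rice: 30.9 × (3.20/3.33) = 30.9 × 0.960961 = 29.6937
toothpaste: 24.2 × (2.85/3.11) = 24.2 × 0.916399 = 22.1768
Index = Σ wᵢ·(p₁ᵢ/p₀ᵢ) = 27.9255 + 17.6340 + 29.6937 + 22.1768 = 97.4301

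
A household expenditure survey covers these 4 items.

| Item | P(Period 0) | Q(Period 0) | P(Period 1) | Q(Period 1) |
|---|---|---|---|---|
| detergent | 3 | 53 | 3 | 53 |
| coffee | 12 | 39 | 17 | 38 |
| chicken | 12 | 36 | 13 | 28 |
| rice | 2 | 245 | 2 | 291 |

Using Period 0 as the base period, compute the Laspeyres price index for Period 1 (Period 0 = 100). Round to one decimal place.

Laspeyres price index uses base-period quantities as weights.
ΣP(Period 1)·Q(Period 0) = 3×53 + 17×39 + 13×36 + 2×245 = 159 + 663 + 468 + 490 = 1780
ΣP(Period 0)·Q(Period 0) = 3×53 + 12×39 + 12×36 + 2×245 = 159 + 468 + 432 + 490 = 1549
Index = 1780 / 1549 × 100 = 114.9128

114.9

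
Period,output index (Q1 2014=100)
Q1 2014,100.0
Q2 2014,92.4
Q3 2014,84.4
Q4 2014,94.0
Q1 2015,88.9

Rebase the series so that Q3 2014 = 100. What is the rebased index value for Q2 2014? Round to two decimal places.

Rebased(Q2 2014) = 92.4 / 84.4 × 100 = 109.4787

109.48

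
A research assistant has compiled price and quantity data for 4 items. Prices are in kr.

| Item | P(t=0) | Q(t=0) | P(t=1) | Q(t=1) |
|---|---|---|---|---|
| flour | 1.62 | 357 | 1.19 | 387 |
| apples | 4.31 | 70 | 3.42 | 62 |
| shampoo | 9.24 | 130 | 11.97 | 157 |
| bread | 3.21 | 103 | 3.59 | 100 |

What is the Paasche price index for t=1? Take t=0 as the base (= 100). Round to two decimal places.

109.19

Paasche price index uses current-period quantities as weights.
ΣP(t=1)·Q(t=1) = 1.19×387 + 3.42×62 + 11.97×157 + 3.59×100 = 460.53 + 212.04 + 1879.29 + 359 = 2910.86
ΣP(t=0)·Q(t=1) = 1.62×387 + 4.31×62 + 9.24×157 + 3.21×100 = 626.94 + 267.22 + 1450.68 + 321 = 2665.84
Index = 2910.86 / 2665.84 × 100 = 109.1911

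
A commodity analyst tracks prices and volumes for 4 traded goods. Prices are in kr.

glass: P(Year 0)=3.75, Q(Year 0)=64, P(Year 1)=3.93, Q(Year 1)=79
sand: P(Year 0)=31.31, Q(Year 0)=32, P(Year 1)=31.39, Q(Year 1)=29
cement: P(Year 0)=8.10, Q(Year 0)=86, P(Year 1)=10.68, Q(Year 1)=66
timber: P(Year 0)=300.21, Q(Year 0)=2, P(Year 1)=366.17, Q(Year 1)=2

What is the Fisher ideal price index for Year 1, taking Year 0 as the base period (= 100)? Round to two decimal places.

114.06

Laspeyres component (base-period weights):
ΣP(Year 1)Q(Year 0) = 3.93×64 + 31.39×32 + 10.68×86 + 366.17×2 = 251.52 + 1004.48 + 918.48 + 732.34 = 2906.82
ΣP(Year 0)Q(Year 0) = 3.75×64 + 31.31×32 + 8.10×86 + 300.21×2 = 240 + 1001.92 + 696.6 + 600.42 = 2538.94
L = 2906.82 / 2538.94 × 100 = 114.4895
Paasche component (current-period weights):
ΣP(Year 1)Q(Year 1) = 3.93×79 + 31.39×29 + 10.68×66 + 366.17×2 = 310.47 + 910.31 + 704.88 + 732.34 = 2658
ΣP(Year 0)Q(Year 1) = 3.75×79 + 31.31×29 + 8.10×66 + 300.21×2 = 296.25 + 907.99 + 534.6 + 600.42 = 2339.26
P = 2658 / 2339.26 × 100 = 113.6257
Fisher = √(L × P) = √(114.4895 × 113.6257) = 114.0568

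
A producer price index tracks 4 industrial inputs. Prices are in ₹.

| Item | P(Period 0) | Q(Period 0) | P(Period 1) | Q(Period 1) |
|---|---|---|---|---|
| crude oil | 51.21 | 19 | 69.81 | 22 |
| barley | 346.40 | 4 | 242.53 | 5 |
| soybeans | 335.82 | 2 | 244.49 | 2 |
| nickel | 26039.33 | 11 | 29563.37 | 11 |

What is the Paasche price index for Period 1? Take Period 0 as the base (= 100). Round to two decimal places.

Paasche price index uses current-period quantities as weights.
ΣP(Period 1)·Q(Period 1) = 69.81×22 + 242.53×5 + 244.49×2 + 29563.37×11 = 1535.82 + 1212.65 + 488.98 + 325197.07 = 328434.52
ΣP(Period 0)·Q(Period 1) = 51.21×22 + 346.40×5 + 335.82×2 + 26039.33×11 = 1126.62 + 1732 + 671.64 + 286432.63 = 289962.89
Index = 328434.52 / 289962.89 × 100 = 113.2678

113.27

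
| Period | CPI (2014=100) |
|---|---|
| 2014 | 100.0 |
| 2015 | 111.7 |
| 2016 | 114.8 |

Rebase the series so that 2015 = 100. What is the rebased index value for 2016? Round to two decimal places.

Rebased(2016) = 114.8 / 111.7 × 100 = 102.7753

102.78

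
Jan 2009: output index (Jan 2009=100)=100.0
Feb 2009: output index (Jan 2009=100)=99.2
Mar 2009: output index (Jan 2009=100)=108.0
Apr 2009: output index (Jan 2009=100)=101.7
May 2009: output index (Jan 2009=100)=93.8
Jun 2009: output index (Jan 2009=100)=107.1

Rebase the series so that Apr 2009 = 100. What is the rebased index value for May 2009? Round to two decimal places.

Rebased(May 2009) = 93.8 / 101.7 × 100 = 92.2321

92.23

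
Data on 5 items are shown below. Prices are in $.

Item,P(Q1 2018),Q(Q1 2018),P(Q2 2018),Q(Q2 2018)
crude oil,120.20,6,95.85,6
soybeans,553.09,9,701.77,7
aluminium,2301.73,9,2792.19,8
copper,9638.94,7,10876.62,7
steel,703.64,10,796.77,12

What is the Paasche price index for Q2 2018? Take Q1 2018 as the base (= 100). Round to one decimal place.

114.8

Paasche price index uses current-period quantities as weights.
ΣP(Q2 2018)·Q(Q2 2018) = 95.85×6 + 701.77×7 + 2792.19×8 + 10876.62×7 + 796.77×12 = 575.1 + 4912.39 + 22337.52 + 76136.34 + 9561.24 = 113522.59
ΣP(Q1 2018)·Q(Q2 2018) = 120.20×6 + 553.09×7 + 2301.73×8 + 9638.94×7 + 703.64×12 = 721.2 + 3871.63 + 18413.84 + 67472.58 + 8443.68 = 98922.93
Index = 113522.59 / 98922.93 × 100 = 114.7586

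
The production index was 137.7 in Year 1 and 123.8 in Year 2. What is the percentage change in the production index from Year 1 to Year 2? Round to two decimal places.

Change = (123.8 − 137.7) / 137.7 × 100
       = -13.9 / 137.7 × 100 = -10.0944%

-10.09%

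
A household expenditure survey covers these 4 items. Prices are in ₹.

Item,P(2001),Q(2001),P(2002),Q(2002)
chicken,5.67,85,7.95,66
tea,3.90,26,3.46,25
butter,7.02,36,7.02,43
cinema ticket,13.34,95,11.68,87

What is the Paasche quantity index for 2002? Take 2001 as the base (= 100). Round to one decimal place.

Paasche quantity index uses current-period prices as weights.
ΣP(2002)·Q(2002) = 7.95×66 + 3.46×25 + 7.02×43 + 11.68×87 = 524.7 + 86.5 + 301.86 + 1016.16 = 1929.22
ΣP(2002)·Q(2001) = 7.95×85 + 3.46×26 + 7.02×36 + 11.68×95 = 675.75 + 89.96 + 252.72 + 1109.6 = 2128.03
Index = 1929.22 / 2128.03 × 100 = 90.6576

90.7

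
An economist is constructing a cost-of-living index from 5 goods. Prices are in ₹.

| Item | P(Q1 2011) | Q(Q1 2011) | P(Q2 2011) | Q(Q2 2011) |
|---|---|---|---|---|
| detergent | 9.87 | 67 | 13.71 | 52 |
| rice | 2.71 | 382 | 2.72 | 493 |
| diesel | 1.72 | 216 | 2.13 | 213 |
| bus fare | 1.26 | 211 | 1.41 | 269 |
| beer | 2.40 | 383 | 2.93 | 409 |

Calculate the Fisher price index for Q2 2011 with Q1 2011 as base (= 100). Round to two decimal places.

116.74

Laspeyres component (base-period weights):
ΣP(Q2 2011)Q(Q1 2011) = 13.71×67 + 2.72×382 + 2.13×216 + 1.41×211 + 2.93×383 = 918.57 + 1039.04 + 460.08 + 297.51 + 1122.19 = 3837.39
ΣP(Q1 2011)Q(Q1 2011) = 9.87×67 + 2.71×382 + 1.72×216 + 1.26×211 + 2.40×383 = 661.29 + 1035.22 + 371.52 + 265.86 + 919.2 = 3253.09
L = 3837.39 / 3253.09 × 100 = 117.9614
Paasche component (current-period weights):
ΣP(Q2 2011)Q(Q2 2011) = 13.71×52 + 2.72×493 + 2.13×213 + 1.41×269 + 2.93×409 = 712.92 + 1340.96 + 453.69 + 379.29 + 1198.37 = 4085.23
ΣP(Q1 2011)Q(Q2 2011) = 9.87×52 + 2.71×493 + 1.72×213 + 1.26×269 + 2.40×409 = 513.24 + 1336.03 + 366.36 + 338.94 + 981.6 = 3536.17
P = 4085.23 / 3536.17 × 100 = 115.5270
Fisher = √(L × P) = √(117.9614 × 115.5270) = 116.7378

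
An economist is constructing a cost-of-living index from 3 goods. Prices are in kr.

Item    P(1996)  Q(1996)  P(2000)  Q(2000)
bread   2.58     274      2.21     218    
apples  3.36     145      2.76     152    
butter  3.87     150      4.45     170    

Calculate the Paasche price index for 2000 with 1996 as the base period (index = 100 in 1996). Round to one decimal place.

95.8

Paasche price index uses current-period quantities as weights.
ΣP(2000)·Q(2000) = 2.21×218 + 2.76×152 + 4.45×170 = 481.78 + 419.52 + 756.5 = 1657.8
ΣP(1996)·Q(2000) = 2.58×218 + 3.36×152 + 3.87×170 = 562.44 + 510.72 + 657.9 = 1731.06
Index = 1657.8 / 1731.06 × 100 = 95.7679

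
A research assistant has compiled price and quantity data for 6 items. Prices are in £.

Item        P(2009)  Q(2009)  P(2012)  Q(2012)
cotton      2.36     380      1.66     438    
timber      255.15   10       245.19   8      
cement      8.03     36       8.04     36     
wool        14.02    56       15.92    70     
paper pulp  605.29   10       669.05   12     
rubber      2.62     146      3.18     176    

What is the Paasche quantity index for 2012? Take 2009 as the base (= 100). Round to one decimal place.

Paasche quantity index uses current-period prices as weights.
ΣP(2012)·Q(2012) = 1.66×438 + 245.19×8 + 8.04×36 + 15.92×70 + 669.05×12 + 3.18×176 = 727.08 + 1961.52 + 289.44 + 1114.4 + 8028.6 + 559.68 = 12680.72
ΣP(2012)·Q(2009) = 1.66×380 + 245.19×10 + 8.04×36 + 15.92×56 + 669.05×10 + 3.18×146 = 630.8 + 2451.9 + 289.44 + 891.52 + 6690.5 + 464.28 = 11418.44
Index = 12680.72 / 11418.44 × 100 = 111.0548

111.1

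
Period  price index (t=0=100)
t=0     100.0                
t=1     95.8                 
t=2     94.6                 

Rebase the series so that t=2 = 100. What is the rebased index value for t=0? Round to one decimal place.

Rebased(t=0) = 100.0 / 94.6 × 100 = 105.7082

105.7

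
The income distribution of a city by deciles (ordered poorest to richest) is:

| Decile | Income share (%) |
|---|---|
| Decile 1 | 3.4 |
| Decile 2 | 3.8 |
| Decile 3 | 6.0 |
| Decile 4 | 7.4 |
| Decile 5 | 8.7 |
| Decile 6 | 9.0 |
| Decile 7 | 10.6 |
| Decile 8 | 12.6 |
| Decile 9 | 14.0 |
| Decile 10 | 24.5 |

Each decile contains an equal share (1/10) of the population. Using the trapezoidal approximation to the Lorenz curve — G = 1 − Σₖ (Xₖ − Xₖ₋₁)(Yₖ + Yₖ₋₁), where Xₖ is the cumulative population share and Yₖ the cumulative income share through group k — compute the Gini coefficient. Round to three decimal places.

0.304

Cumulative income shares Yₖ: 0.0340, 0.0720, 0.1320, 0.2060, 0.2930, 0.3830, 0.4890, 0.6150, 0.7550, 1.0000
Σ (Xₖ−Xₖ₋₁)(Yₖ+Yₖ₋₁) = (1/10)(0.0340+0.0000) + (1/10)(0.0720+0.0340) + (1/10)(0.1320+0.0720) + (1/10)(0.2060+0.1320) + (1/10)(0.2930+0.2060) + (1/10)(0.3830+0.2930) + (1/10)(0.4890+0.3830) + (1/10)(0.6150+0.4890) + (1/10)(0.7550+0.6150) + (1/10)(1.0000+0.7550)
  = 0.0034 + 0.0106 + 0.0204 + 0.0338 + 0.0499 + 0.0676 + 0.0872 + 0.1104 + 0.1370 + 0.1755 = 0.6958
G = 1 − 0.6958 = 0.3042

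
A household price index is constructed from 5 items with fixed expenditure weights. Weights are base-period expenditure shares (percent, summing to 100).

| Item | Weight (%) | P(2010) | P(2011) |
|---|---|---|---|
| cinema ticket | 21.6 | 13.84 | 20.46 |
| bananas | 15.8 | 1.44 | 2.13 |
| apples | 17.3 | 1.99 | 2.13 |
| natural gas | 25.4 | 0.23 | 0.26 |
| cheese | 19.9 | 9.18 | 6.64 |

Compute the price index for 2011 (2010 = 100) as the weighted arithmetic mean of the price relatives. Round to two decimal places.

cinema ticket: 21.6 × (20.46/13.84) = 21.6 × 1.478324 = 31.9318
bananas: 15.8 × (2.13/1.44) = 15.8 × 1.479167 = 23.3708
apples: 17.3 × (2.13/1.99) = 17.3 × 1.070352 = 18.5171
natural gas: 25.4 × (0.26/0.23) = 25.4 × 1.130435 = 28.7130
cheese: 19.9 × (6.64/9.18) = 19.9 × 0.723312 = 14.3939
Index = Σ wᵢ·(p₁ᵢ/p₀ᵢ) = 31.9318 + 23.3708 + 18.5171 + 28.7130 + 14.3939 = 116.9267

116.93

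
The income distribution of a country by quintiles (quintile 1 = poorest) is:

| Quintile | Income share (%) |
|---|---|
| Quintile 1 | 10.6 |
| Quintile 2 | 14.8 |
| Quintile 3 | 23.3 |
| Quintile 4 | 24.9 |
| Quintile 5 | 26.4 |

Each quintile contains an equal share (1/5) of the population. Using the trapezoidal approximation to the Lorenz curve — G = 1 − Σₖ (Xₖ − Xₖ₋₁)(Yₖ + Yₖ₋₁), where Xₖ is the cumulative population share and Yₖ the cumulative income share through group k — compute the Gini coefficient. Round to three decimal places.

0.167

Cumulative income shares Yₖ: 0.1060, 0.2540, 0.4870, 0.7360, 1.0000
Σ (Xₖ−Xₖ₋₁)(Yₖ+Yₖ₋₁) = (1/5)(0.1060+0.0000) + (1/5)(0.2540+0.1060) + (1/5)(0.4870+0.2540) + (1/5)(0.7360+0.4870) + (1/5)(1.0000+0.7360)
  = 0.0212 + 0.0720 + 0.1482 + 0.2446 + 0.3472 = 0.8332
G = 1 − 0.8332 = 0.1668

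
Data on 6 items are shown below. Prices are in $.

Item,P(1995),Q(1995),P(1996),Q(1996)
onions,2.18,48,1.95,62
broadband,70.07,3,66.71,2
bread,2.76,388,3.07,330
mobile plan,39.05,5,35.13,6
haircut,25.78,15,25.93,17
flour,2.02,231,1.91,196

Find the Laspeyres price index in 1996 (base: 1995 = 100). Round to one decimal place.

102.3

Laspeyres price index uses base-period quantities as weights.
ΣP(1996)·Q(1995) = 1.95×48 + 66.71×3 + 3.07×388 + 35.13×5 + 25.93×15 + 1.91×231 = 93.6 + 200.13 + 1191.16 + 175.65 + 388.95 + 441.21 = 2490.7
ΣP(1995)·Q(1995) = 2.18×48 + 70.07×3 + 2.76×388 + 39.05×5 + 25.78×15 + 2.02×231 = 104.64 + 210.21 + 1070.88 + 195.25 + 386.7 + 466.62 = 2434.3
Index = 2490.7 / 2434.3 × 100 = 102.3169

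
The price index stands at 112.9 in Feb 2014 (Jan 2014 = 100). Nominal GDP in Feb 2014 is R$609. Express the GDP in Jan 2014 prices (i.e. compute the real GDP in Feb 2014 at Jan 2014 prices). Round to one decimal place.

Real = Nominal ÷ (Index/100) = 609 ÷ (112.9/100)
     = 609 ÷ 1.129 = 539.4154

539.4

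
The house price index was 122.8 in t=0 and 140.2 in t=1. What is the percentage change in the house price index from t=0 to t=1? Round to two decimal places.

14.17%

Change = (140.2 − 122.8) / 122.8 × 100
       = 17.4 / 122.8 × 100 = 14.1694%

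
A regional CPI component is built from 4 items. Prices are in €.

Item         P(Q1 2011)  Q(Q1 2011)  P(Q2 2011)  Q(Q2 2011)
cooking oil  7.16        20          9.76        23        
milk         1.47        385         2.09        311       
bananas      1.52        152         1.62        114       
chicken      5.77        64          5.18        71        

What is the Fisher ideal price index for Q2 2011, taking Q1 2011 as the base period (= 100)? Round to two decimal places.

Laspeyres component (base-period weights):
ΣP(Q2 2011)Q(Q1 2011) = 9.76×20 + 2.09×385 + 1.62×152 + 5.18×64 = 195.2 + 804.65 + 246.24 + 331.52 = 1577.61
ΣP(Q1 2011)Q(Q1 2011) = 7.16×20 + 1.47×385 + 1.52×152 + 5.77×64 = 143.2 + 565.95 + 231.04 + 369.28 = 1309.47
L = 1577.61 / 1309.47 × 100 = 120.4770
Paasche component (current-period weights):
ΣP(Q2 2011)Q(Q2 2011) = 9.76×23 + 2.09×311 + 1.62×114 + 5.18×71 = 224.48 + 649.99 + 184.68 + 367.78 = 1426.93
ΣP(Q1 2011)Q(Q2 2011) = 7.16×23 + 1.47×311 + 1.52×114 + 5.77×71 = 164.68 + 457.17 + 173.28 + 409.67 = 1204.8
P = 1426.93 / 1204.8 × 100 = 118.4371
Fisher = √(L × P) = √(120.4770 × 118.4371) = 119.4527

119.45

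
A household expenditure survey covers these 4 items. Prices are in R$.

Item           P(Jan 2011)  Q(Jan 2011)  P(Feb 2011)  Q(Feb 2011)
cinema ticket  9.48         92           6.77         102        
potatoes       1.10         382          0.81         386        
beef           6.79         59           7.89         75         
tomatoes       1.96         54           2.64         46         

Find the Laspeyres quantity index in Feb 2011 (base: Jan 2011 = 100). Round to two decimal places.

Laspeyres quantity index uses base-period prices as weights.
ΣP(Jan 2011)·Q(Feb 2011) = 9.48×102 + 1.10×386 + 6.79×75 + 1.96×46 = 966.96 + 424.6 + 509.25 + 90.16 = 1990.97
ΣP(Jan 2011)·Q(Jan 2011) = 9.48×92 + 1.10×382 + 6.79×59 + 1.96×54 = 872.16 + 420.2 + 400.61 + 105.84 = 1798.81
Index = 1990.97 / 1798.81 × 100 = 110.6826

110.68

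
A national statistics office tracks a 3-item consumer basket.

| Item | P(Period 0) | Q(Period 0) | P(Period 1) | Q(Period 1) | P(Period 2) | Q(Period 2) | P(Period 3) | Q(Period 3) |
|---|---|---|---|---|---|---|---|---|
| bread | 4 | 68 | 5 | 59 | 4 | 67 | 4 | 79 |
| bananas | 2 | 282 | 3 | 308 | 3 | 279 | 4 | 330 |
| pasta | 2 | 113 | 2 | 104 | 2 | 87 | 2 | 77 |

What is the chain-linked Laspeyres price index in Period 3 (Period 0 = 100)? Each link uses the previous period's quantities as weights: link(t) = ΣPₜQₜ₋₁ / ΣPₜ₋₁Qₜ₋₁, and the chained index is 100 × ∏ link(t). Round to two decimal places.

Link Period 0→Period 1:
ΣP(Period 1)Q(Period 0) = 5×68 + 3×282 + 2×113 = 340 + 846 + 226 = 1412
ΣP(Period 0)Q(Period 0) = 4×68 + 2×282 + 2×113 = 272 + 564 + 226 = 1062
link = 1412/1062 = 1.329567
Link Period 1→Period 2:
ΣP(Period 2)Q(Period 1) = 4×59 + 3×308 + 2×104 = 236 + 924 + 208 = 1368
ΣP(Period 1)Q(Period 1) = 5×59 + 3×308 + 2×104 = 295 + 924 + 208 = 1427
link = 1368/1427 = 0.958655
Link Period 2→Period 3:
ΣP(Period 3)Q(Period 2) = 4×67 + 4×279 + 2×87 = 268 + 1116 + 174 = 1558
ΣP(Period 2)Q(Period 2) = 4×67 + 3×279 + 2×87 = 268 + 837 + 174 = 1279
link = 1558/1279 = 1.218139
Chained index = 100 × 1.329567 × 0.958655 × 1.218139 = 155.2634

155.26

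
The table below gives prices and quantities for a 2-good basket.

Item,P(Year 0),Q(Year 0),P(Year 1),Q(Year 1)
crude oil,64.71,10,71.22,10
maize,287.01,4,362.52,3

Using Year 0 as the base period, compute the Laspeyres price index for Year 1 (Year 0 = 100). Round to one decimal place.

Laspeyres price index uses base-period quantities as weights.
ΣP(Year 1)·Q(Year 0) = 71.22×10 + 362.52×4 = 712.2 + 1450.08 = 2162.28
ΣP(Year 0)·Q(Year 0) = 64.71×10 + 287.01×4 = 647.1 + 1148.04 = 1795.14
Index = 2162.28 / 1795.14 × 100 = 120.4519

120.5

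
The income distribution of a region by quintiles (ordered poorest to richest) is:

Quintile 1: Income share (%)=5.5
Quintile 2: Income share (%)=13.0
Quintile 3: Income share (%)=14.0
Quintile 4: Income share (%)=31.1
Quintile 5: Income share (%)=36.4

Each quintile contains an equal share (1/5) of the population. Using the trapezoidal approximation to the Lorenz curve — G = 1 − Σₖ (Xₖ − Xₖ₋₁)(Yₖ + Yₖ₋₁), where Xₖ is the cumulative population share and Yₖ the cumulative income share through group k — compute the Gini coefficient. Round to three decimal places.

0.320

Cumulative income shares Yₖ: 0.0550, 0.1850, 0.3250, 0.6360, 1.0000
Σ (Xₖ−Xₖ₋₁)(Yₖ+Yₖ₋₁) = (1/5)(0.0550+0.0000) + (1/5)(0.1850+0.0550) + (1/5)(0.3250+0.1850) + (1/5)(0.6360+0.3250) + (1/5)(1.0000+0.6360)
  = 0.0110 + 0.0480 + 0.1020 + 0.1922 + 0.3272 = 0.6804
G = 1 − 0.6804 = 0.3196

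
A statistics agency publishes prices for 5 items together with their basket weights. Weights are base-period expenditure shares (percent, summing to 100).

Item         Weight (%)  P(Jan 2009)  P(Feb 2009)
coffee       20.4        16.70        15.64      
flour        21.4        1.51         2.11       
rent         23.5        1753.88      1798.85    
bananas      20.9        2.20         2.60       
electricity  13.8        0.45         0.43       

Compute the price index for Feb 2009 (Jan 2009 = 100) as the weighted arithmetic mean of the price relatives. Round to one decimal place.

111.0

coffee: 20.4 × (15.64/16.70) = 20.4 × 0.936527 = 19.1051
flour: 21.4 × (2.11/1.51) = 21.4 × 1.397351 = 29.9033
rent: 23.5 × (1798.85/1753.88) = 23.5 × 1.025640 = 24.1025
bananas: 20.9 × (2.60/2.20) = 20.9 × 1.181818 = 24.7000
electricity: 13.8 × (0.43/0.45) = 13.8 × 0.955556 = 13.1867
Index = Σ wᵢ·(p₁ᵢ/p₀ᵢ) = 19.1051 + 29.9033 + 24.1025 + 24.7000 + 13.1867 = 110.9977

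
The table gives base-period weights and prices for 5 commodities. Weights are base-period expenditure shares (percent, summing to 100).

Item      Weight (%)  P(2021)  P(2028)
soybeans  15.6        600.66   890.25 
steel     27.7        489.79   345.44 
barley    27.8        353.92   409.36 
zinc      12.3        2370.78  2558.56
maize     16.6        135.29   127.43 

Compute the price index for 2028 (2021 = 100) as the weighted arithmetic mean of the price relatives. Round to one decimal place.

103.7

soybeans: 15.6 × (890.25/600.66) = 15.6 × 1.482120 = 23.1211
steel: 27.7 × (345.44/489.79) = 27.7 × 0.705282 = 19.5363
barley: 27.8 × (409.36/353.92) = 27.8 × 1.156646 = 32.1547
zinc: 12.3 × (2558.56/2370.78) = 12.3 × 1.079206 = 13.2742
maize: 16.6 × (127.43/135.29) = 16.6 × 0.941903 = 15.6356
Index = Σ wᵢ·(p₁ᵢ/p₀ᵢ) = 23.1211 + 19.5363 + 32.1547 + 13.2742 + 15.6356 = 103.7219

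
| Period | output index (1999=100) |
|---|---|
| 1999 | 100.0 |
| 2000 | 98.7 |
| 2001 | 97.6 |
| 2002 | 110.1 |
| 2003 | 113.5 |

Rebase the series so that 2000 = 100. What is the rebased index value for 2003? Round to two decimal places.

114.99

Rebased(2003) = 113.5 / 98.7 × 100 = 114.9949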